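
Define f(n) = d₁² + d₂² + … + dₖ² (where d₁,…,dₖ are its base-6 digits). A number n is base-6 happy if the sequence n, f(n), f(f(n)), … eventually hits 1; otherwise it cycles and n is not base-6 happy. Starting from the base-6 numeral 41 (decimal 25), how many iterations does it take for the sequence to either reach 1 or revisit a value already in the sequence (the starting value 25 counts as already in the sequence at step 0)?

25 = (4,1)_6 → 17
17 = (2,5)_6 → 29
29 = (4,5)_6 → 41
41 = (1,0,5)_6 → 26
26 = (4,2)_6 → 20
20 = (3,2)_6 → 13
13 = (2,1)_6 → 5
5 = (5)_6 → 25  — 25 repeats.
That took 8 steps.

8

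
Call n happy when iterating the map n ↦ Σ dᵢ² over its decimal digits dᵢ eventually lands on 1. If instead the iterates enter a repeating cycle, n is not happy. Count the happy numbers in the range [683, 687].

683: 683 → 109 → 82 → 68 → 100 → 1  — happy
684: 684 → 116 → 38 → 73 → 58 → 89 → 145 → 42 → 20 → 4 → 16 → 37 → 58  — not happy
685: 685 → 125 → 30 → 9 → 81 → 65 → 61 → 37 → 58 → 89 → 145 → 42 → 20 → 4 → 16 → 37  — not happy
686: 686 → 136 → 46 → 52 → 29 → 85 → 89 → 145 → 42 → 20 → 4 → 16 → 37 → 58 → 89  — not happy
687: 687 → 149 → 98 → 145 → 42 → 20 → 4 → 16 → 37 → 58 → 89 → 145  — not happy
happy: 683

1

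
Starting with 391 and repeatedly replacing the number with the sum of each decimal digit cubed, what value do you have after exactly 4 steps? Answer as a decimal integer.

190

391 → 3³ + 9³ + 1³ = 757
757 → 7³ + 5³ + 7³ = 811
811 → 8³ + 1³ + 1³ = 514
514 → 5³ + 1³ + 4³ = 190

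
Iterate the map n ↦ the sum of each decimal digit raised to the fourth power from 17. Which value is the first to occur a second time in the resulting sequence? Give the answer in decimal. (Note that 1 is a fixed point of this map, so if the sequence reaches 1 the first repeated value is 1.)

8208

17 → 1⁴ + 7⁴ = 2402
2402 → 2⁴ + 4⁴ + 0⁴ + 2⁴ = 288
288 → 2⁴ + 8⁴ + 8⁴ = 8208
8208 → 8⁴ + 2⁴ + 0⁴ + 8⁴ = 8208  — 8208 already appeared earlier.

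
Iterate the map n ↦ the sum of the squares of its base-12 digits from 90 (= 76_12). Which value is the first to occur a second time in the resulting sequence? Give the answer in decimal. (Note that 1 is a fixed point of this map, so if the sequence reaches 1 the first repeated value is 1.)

90 = (7,6)_12 → 7² + 6² = 85
85 = (7,1)_12 → 7² + 1² = 50
50 = (4,2)_12 → 4² + 2² = 20
20 = (1,8)_12 → 1² + 8² = 65
65 = (5,5)_12 → 5² + 5² = 50  — 50 already appeared earlier.

50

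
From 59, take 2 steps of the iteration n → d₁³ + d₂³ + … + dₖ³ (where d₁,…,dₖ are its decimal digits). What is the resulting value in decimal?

59 → 5³ + 9³ = 854
854 → 8³ + 5³ + 4³ = 701

701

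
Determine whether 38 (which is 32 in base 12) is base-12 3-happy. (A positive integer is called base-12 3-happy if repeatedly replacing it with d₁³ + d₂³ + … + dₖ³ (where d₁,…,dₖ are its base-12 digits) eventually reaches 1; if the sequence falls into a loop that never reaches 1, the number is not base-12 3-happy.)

base-12 3-happy

38 = (3,2)_12 → 3³ + 2³ = 35
35 = (2,11)_12 → 2³ + 11³ = 1339
1339 = (9,3,7)_12 → 9³ + 3³ + 7³ = 1099
1099 = (7,7,7)_12 → 7³ + 7³ + 7³ = 1029
1029 = (7,1,9)_12 → 7³ + 1³ + 9³ = 1073
1073 = (7,5,5)_12 → 7³ + 5³ + 5³ = 593
593 = (4,1,5)_12 → 4³ + 1³ + 5³ = 190
190 = (1,3,10)_12 → 1³ + 3³ + 10³ = 1028
1028 = (7,1,8)_12 → 7³ + 1³ + 8³ = 856
856 = (5,11,4)_12 → 5³ + 11³ + 4³ = 1520
1520 = (10,6,8)_12 → 10³ + 6³ + 8³ = 1728
1728 = (1,0,0,0)_12 → 1³ + 0³ + 0³ + 0³ = 1  — reached 1.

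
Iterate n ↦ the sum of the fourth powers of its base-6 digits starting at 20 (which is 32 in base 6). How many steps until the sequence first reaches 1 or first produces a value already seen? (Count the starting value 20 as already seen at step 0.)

20 = (3,2)_6 → 3⁴ + 2⁴ = 97
97 = (2,4,1)_6 → 2⁴ + 4⁴ + 1⁴ = 273
273 = (1,1,3,3)_6 → 1⁴ + 1⁴ + 3⁴ + 3⁴ = 164
164 = (4,3,2)_6 → 4⁴ + 3⁴ + 2⁴ = 353
353 = (1,3,4,5)_6 → 1⁴ + 3⁴ + 4⁴ + 5⁴ = 963
963 = (4,2,4,3)_6 → 4⁴ + 2⁴ + 4⁴ + 3⁴ = 609
609 = (2,4,5,3)_6 → 2⁴ + 4⁴ + 5⁴ + 3⁴ = 978
978 = (4,3,1,0)_6 → 4⁴ + 3⁴ + 1⁴ + 0⁴ = 338
338 = (1,3,2,2)_6 → 1⁴ + 3⁴ + 2⁴ + 2⁴ = 114
114 = (3,1,0)_6 → 3⁴ + 1⁴ + 0⁴ = 82
82 = (2,1,4)_6 → 2⁴ + 1⁴ + 4⁴ = 273  — 273 repeats.
That took 11 steps.

11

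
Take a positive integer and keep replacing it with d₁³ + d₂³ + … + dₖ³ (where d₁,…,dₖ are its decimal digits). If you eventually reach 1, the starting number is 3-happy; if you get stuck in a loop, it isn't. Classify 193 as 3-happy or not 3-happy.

193 → 1³ + 9³ + 3³ = 1 + 729 + 27 = 757
757 → 7³ + 5³ + 7³ = 343 + 125 + 343 = 811
811 → 8³ + 1³ + 1³ = 512 + 1 + 1 = 514
514 → 5³ + 1³ + 4³ = 125 + 1 + 64 = 190
190 → 1³ + 9³ + 0³ = 1 + 729 + 0 = 730
730 → 7³ + 3³ + 0³ = 343 + 27 + 0 = 370
370 → 3³ + 7³ + 0³ = 27 + 343 + 0 = 370  — 370 already seen; the sequence cycles without reaching 1.

not 3-happy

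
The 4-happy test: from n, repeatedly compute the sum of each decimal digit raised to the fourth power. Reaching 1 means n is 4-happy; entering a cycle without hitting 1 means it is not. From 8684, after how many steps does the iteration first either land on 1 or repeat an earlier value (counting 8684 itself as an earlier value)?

3

8684 → 8⁴ + 6⁴ + 8⁴ + 4⁴ = 4096 + 1296 + 4096 + 256 = 9744
9744 → 9⁴ + 7⁴ + 4⁴ + 4⁴ = 6561 + 2401 + 256 + 256 = 9474
9474 → 9⁴ + 4⁴ + 7⁴ + 4⁴ = 6561 + 256 + 2401 + 256 = 9474  — 9474 repeats.
That took 3 steps.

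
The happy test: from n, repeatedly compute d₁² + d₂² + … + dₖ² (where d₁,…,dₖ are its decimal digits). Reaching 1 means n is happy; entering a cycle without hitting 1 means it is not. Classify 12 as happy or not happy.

not happy

12 → 5
5 → 25
25 → 29
29 → 85
85 → 89
89 → 145
145 → 42
42 → 20
20 → 4
4 → 16
16 → 37
37 → 58
58 → 89  — 89 already seen; the sequence cycles without reaching 1.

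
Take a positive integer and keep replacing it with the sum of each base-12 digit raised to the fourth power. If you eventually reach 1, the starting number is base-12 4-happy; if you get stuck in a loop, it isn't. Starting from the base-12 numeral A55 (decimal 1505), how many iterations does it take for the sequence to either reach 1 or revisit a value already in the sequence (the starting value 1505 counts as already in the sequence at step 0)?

15

1505 = (10,5,5)_12 → 10⁴ + 5⁴ + 5⁴ = 10000 + 625 + 625 = 11250
11250 = (6,6,1,6)_12 → 6⁴ + 6⁴ + 1⁴ + 6⁴ = 1296 + 1296 + 1 + 1296 = 3889
3889 = (2,3,0,1)_12 → 2⁴ + 3⁴ + 0⁴ + 1⁴ = 16 + 81 + 0 + 1 = 98
98 = (8,2)_12 → 8⁴ + 2⁴ = 4096 + 16 = 4112
4112 = (2,4,6,8)_12 → 2⁴ + 4⁴ + 6⁴ + 8⁴ = 16 + 256 + 1296 + 4096 = 5664
5664 = (3,3,4,0)_12 → 3⁴ + 3⁴ + 4⁴ + 0⁴ = 81 + 81 + 256 + 0 = 418
418 = (2,10,10)_12 → 2⁴ + 10⁴ + 10⁴ = 16 + 10000 + 10000 = 20016
20016 = (11,7,0,0)_12 → 11⁴ + 7⁴ + 0⁴ + 0⁴ = 14641 + 2401 + 0 + 0 = 17042
17042 = (9,10,4,2)_12 → 9⁴ + 10⁴ + 4⁴ + 2⁴ = 6561 + 10000 + 256 + 16 = 16833
16833 = (9,8,10,9)_12 → 9⁴ + 8⁴ + 10⁴ + 9⁴ = 6561 + 4096 + 10000 + 6561 = 27218
27218 = (1,3,9,0,2)_12 → 1⁴ + 3⁴ + 9⁴ + 0⁴ + 2⁴ = 1 + 81 + 6561 + 0 + 16 = 6659
6659 = (3,10,2,11)_12 → 3⁴ + 10⁴ + 2⁴ + 11⁴ = 81 + 10000 + 16 + 14641 = 24738
24738 = (1,2,3,9,6)_12 → 1⁴ + 2⁴ + 3⁴ + 9⁴ + 6⁴ = 1 + 16 + 81 + 6561 + 1296 = 7955
7955 = (4,7,2,11)_12 → 4⁴ + 7⁴ + 2⁴ + 11⁴ = 256 + 2401 + 16 + 14641 = 17314
17314 = (10,0,2,10)_12 → 10⁴ + 0⁴ + 2⁴ + 10⁴ = 10000 + 0 + 16 + 10000 = 20016  — 20016 repeats.
That took 15 steps.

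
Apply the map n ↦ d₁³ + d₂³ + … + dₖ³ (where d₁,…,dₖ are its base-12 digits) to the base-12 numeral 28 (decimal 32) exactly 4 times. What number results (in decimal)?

32 = (2,8)_12 → 2³ + 8³ = 8 + 512 = 520
520 = (3,7,4)_12 → 3³ + 7³ + 4³ = 27 + 343 + 64 = 434
434 = (3,0,2)_12 → 3³ + 0³ + 2³ = 27 + 0 + 8 = 35
35 = (2,11)_12 → 2³ + 11³ = 8 + 1331 = 1339

1339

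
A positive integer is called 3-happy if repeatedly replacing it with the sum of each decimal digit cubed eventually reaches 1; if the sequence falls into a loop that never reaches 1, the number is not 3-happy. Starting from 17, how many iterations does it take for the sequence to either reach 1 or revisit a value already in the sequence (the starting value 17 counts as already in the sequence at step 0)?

9

17 → 1³ + 7³ = 1 + 343 = 344
344 → 3³ + 4³ + 4³ = 27 + 64 + 64 = 155
155 → 1³ + 5³ + 5³ = 1 + 125 + 125 = 251
251 → 2³ + 5³ + 1³ = 8 + 125 + 1 = 134
134 → 1³ + 3³ + 4³ = 1 + 27 + 64 = 92
92 → 9³ + 2³ = 729 + 8 = 737
737 → 7³ + 3³ + 7³ = 343 + 27 + 343 = 713
713 → 7³ + 1³ + 3³ = 343 + 1 + 27 = 371
371 → 3³ + 7³ + 1³ = 27 + 343 + 1 = 371  — 371 repeats.
That took 9 steps.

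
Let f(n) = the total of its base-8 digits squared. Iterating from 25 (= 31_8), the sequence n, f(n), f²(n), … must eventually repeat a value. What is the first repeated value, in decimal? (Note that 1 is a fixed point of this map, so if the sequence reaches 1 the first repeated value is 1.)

25 = (3,1)_8 → 3² + 1² = 10
10 = (1,2)_8 → 1² + 2² = 5
5 = (5)_8 → 5² = 25  — 25 already appeared earlier.

25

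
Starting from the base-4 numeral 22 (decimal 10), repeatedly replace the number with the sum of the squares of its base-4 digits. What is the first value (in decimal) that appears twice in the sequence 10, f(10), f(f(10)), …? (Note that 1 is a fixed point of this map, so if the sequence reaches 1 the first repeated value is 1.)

10 = (2,2)_4 → 2² + 2² = 8
8 = (2,0)_4 → 2² + 0² = 4
4 = (1,0)_4 → 1² + 0² = 1  — reached the fixed point 1.
1 → 1, so 1 is the first repeated value.

1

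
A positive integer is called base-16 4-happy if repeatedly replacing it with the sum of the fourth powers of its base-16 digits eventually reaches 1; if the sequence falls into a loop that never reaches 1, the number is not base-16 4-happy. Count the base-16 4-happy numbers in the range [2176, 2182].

2176: 2176 → 8192 → 16 → 1  (reaches 1)
2177: 2177 → 8193 → 17 → 2 → 16 → 1  (reaches 1)
2178: 2178 → 8208 → 17 → 2 → 16 → 1  (reaches 1)
2179: 2179 → 8273 → 642 → 4128 → 17 → 2 → 16 → 1  (reaches 1)
2180: 2180 → 8448 → 17 → 2 → 16 → 1  (reaches 1)
2181: 2181 → 8817 → 2434 → 10673 → 21219 → 39138 → 49089 → 86003 → 101588 → 53650 → 35139 → 10994 → 60657 → 109778 → 59314 → 55474 → 47314 → 47314  (repeats 47314)
2182: 2182 → 9488 → 642 → 4128 → 17 → 2 → 16 → 1  (reaches 1)
base-16 4-happy: 2176, 2177, 2178, 2179, 2180, 2182

6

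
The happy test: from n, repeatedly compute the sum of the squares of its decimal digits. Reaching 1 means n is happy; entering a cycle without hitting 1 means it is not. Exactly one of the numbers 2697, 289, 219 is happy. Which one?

2697: 2697 → 170 → 50 → 25 → 29 → 85 → 89 → 145 → 42 → 20 → 4 → 16 → 37 → 58 → 89  — repeats 89 (not happy)
289: 289 → 149 → 98 → 145 → 42 → 20 → 4 → 16 → 37 → 58 → 89 → 145  — repeats 145 (not happy)
219: 219 → 86 → 100 → 1  — reaches 1 (happy)

219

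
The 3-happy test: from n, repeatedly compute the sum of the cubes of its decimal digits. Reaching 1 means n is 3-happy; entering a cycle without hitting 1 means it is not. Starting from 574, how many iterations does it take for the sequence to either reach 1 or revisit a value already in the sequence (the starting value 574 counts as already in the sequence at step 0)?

574 → 5³ + 7³ + 4³ = 532
532 → 5³ + 3³ + 2³ = 160
160 → 1³ + 6³ + 0³ = 217
217 → 2³ + 1³ + 7³ = 352
352 → 3³ + 5³ + 2³ = 160  — 160 repeats.
That took 5 steps.

5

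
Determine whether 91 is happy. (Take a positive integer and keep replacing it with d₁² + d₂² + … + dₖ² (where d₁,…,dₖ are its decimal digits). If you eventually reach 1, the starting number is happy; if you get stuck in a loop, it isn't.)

happy

91 → 9² + 1² = 81 + 1 = 82
82 → 8² + 2² = 64 + 4 = 68
68 → 6² + 8² = 36 + 64 = 100
100 → 1² + 0² + 0² = 1 + 0 + 0 = 1  — reached 1.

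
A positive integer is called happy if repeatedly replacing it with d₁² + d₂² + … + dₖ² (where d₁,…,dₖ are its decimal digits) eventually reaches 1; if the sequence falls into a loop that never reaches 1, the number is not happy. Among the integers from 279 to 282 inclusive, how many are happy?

1

279: 279 → 134 → 26 → 40 → 16 → 37 → 58 → 89 → 145 → 42 → 20 → 4 → 16  (repeats 16)
280: 280 → 68 → 100 → 1  (reaches 1)
281: 281 → 69 → 117 → 51 → 26 → 40 → 16 → 37 → 58 → 89 → 145 → 42 → 20 → 4 → 16  (repeats 16)
282: 282 → 72 → 53 → 34 → 25 → 29 → 85 → 89 → 145 → 42 → 20 → 4 → 16 → 37 → 58 → 89  (repeats 89)
happy: 280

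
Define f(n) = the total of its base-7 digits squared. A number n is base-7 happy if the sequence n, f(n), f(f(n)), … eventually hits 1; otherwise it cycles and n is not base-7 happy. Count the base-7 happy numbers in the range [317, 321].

1

317: 317 → 49 → 1  (reaches 1)
318: 318 → 54 → 26 → 34 → 52 → 10 → 10  (repeats 10)
319: 319 → 61 → 27 → 45 → 45  (repeats 45)
320: 320 → 70 → 10 → 10  (repeats 10)
321: 321 → 81 → 33 → 41 → 61 → 27 → 45 → 45  (repeats 45)
base-7 happy: 317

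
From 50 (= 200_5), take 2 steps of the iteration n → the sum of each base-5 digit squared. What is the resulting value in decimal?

16

50 = (2,0,0)_5 → 4
4 = (4)_5 → 16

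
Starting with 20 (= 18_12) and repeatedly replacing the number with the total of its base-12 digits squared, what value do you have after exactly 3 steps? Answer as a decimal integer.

20

20 = (1,8)_12 → 1² + 8² = 1 + 64 = 65
65 = (5,5)_12 → 5² + 5² = 25 + 25 = 50
50 = (4,2)_12 → 4² + 2² = 16 + 4 = 20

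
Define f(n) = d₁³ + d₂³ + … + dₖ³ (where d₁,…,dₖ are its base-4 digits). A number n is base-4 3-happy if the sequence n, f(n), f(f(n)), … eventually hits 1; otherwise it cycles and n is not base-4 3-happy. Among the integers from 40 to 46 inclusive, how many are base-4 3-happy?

40: 40 → 16 → 1  (reaches 1)
41: 41 → 17 → 2 → 8 → 8  (repeats 8)
42: 42 → 24 → 9 → 9  (repeats 9)
43: 43 → 43  (repeats 43)
44: 44 → 35 → 35  (repeats 35)
45: 45 → 36 → 9 → 9  (repeats 9)
46: 46 → 43 → 43  (repeats 43)
base-4 3-happy: 40

1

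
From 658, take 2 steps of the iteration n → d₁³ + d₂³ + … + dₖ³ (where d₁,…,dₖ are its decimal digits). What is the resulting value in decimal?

658 → 6³ + 5³ + 8³ = 216 + 125 + 512 = 853
853 → 8³ + 5³ + 3³ = 512 + 125 + 27 = 664

664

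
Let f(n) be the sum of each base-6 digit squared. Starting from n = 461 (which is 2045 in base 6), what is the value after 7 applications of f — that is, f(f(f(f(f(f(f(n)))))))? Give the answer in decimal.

25

461 = (2,0,4,5)_6 → 45
45 = (1,1,3)_6 → 11
11 = (1,5)_6 → 26
26 = (4,2)_6 → 20
20 = (3,2)_6 → 13
13 = (2,1)_6 → 5
5 = (5)_6 → 25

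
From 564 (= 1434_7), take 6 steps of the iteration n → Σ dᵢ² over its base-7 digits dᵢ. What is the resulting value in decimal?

10

564 = (1,4,3,4)_7 → 1² + 4² + 3² + 4² = 1 + 16 + 9 + 16 = 42
42 = (6,0)_7 → 6² + 0² = 36 + 0 = 36
36 = (5,1)_7 → 5² + 1² = 25 + 1 = 26
26 = (3,5)_7 → 3² + 5² = 9 + 25 = 34
34 = (4,6)_7 → 4² + 6² = 16 + 36 = 52
52 = (1,0,3)_7 → 1² + 0² + 3² = 1 + 0 + 9 = 10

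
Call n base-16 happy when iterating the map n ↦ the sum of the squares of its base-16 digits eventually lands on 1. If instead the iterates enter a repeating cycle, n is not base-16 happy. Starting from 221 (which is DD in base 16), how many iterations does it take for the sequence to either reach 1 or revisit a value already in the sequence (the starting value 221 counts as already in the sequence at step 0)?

10

221 = (13,13)_16 → 13² + 13² = 169 + 169 = 338
338 = (1,5,2)_16 → 1² + 5² + 2² = 1 + 25 + 4 = 30
30 = (1,14)_16 → 1² + 14² = 1 + 196 = 197
197 = (12,5)_16 → 12² + 5² = 144 + 25 = 169
169 = (10,9)_16 → 10² + 9² = 100 + 81 = 181
181 = (11,5)_16 → 11² + 5² = 121 + 25 = 146
146 = (9,2)_16 → 9² + 2² = 81 + 4 = 85
85 = (5,5)_16 → 5² + 5² = 25 + 25 = 50
50 = (3,2)_16 → 3² + 2² = 9 + 4 = 13
13 = (13)_16 → 13² = 169  — 169 repeats.
That took 10 steps.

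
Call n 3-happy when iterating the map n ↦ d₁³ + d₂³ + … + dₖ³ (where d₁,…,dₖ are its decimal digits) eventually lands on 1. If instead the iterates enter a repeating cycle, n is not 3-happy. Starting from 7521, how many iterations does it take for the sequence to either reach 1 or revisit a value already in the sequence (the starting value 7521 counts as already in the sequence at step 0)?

7521 → 7³ + 5³ + 2³ + 1³ = 343 + 125 + 8 + 1 = 477
477 → 4³ + 7³ + 7³ = 64 + 343 + 343 = 750
750 → 7³ + 5³ + 0³ = 343 + 125 + 0 = 468
468 → 4³ + 6³ + 8³ = 64 + 216 + 512 = 792
792 → 7³ + 9³ + 2³ = 343 + 729 + 8 = 1080
1080 → 1³ + 0³ + 8³ + 0³ = 1 + 0 + 512 + 0 = 513
513 → 5³ + 1³ + 3³ = 125 + 1 + 27 = 153
153 → 1³ + 5³ + 3³ = 1 + 125 + 27 = 153  — 153 repeats.
That took 8 steps.

8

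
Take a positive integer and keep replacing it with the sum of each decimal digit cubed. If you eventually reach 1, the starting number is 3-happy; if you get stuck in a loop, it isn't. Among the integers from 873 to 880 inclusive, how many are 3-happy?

873: 873 → 882 → 1032 → 36 → 243 → 99 → 1458 → 702 → 351 → 153 → 153  — not 3-happy
874: 874 → 919 → 1459 → 919  — not 3-happy
875: 875 → 980 → 1241 → 74 → 407 → 407  — not 3-happy
876: 876 → 1071 → 345 → 216 → 225 → 141 → 66 → 432 → 99 → 1458 → 702 → 351 → 153 → 153  — not 3-happy
877: 877 → 1198 → 1243 → 100 → 1  — 3-happy
878: 878 → 1367 → 587 → 980 → 1241 → 74 → 407 → 407  — not 3-happy
879: 879 → 1584 → 702 → 351 → 153 → 153  — not 3-happy
880: 880 → 1024 → 73 → 370 → 370  — not 3-happy
3-happy: 877

1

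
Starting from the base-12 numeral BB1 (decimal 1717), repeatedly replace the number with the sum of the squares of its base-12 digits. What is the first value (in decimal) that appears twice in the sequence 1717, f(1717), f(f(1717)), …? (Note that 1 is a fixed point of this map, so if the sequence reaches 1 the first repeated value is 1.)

1717 = (11,11,1)_12 → 243
243 = (1,8,3)_12 → 74
74 = (6,2)_12 → 40
40 = (3,4)_12 → 25
25 = (2,1)_12 → 5
5 = (5)_12 → 25  — 25 already appeared earlier.

25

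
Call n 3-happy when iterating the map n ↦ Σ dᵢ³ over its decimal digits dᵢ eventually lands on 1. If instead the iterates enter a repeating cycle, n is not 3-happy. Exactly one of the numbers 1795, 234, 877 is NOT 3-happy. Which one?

1795: 1795 → 1198 → 1243 → 100 → 1  — reaches 1 (3-happy)
234: 234 → 99 → 1458 → 702 → 351 → 153 → 153  — repeats 153 (not 3-happy)
877: 877 → 1198 → 1243 → 100 → 1  — reaches 1 (3-happy)

234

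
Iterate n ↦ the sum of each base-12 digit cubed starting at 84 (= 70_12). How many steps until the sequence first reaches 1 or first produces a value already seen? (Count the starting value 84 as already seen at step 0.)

15

84 = (7,0)_12 → 7³ + 0³ = 343
343 = (2,4,7)_12 → 2³ + 4³ + 7³ = 415
415 = (2,10,7)_12 → 2³ + 10³ + 7³ = 1351
1351 = (9,4,7)_12 → 9³ + 4³ + 7³ = 1136
1136 = (7,10,8)_12 → 7³ + 10³ + 8³ = 1855
1855 = (1,0,10,7)_12 → 1³ + 0³ + 10³ + 7³ = 1344
1344 = (9,4,0)_12 → 9³ + 4³ + 0³ = 793
793 = (5,6,1)_12 → 5³ + 6³ + 1³ = 342
342 = (2,4,6)_12 → 2³ + 4³ + 6³ = 288
288 = (2,0,0)_12 → 2³ + 0³ + 0³ = 8
8 = (8)_12 → 8³ = 512
512 = (3,6,8)_12 → 3³ + 6³ + 8³ = 755
755 = (5,2,11)_12 → 5³ + 2³ + 11³ = 1464
1464 = (10,2,0)_12 → 10³ + 2³ + 0³ = 1008
1008 = (7,0,0)_12 → 7³ + 0³ + 0³ = 343  — 343 repeats.
That took 15 steps.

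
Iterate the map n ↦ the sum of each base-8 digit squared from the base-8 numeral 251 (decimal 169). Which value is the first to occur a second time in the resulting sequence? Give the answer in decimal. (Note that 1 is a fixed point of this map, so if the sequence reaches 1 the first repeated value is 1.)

25

169 = (2,5,1)_8 → 30
30 = (3,6)_8 → 45
45 = (5,5)_8 → 50
50 = (6,2)_8 → 40
40 = (5,0)_8 → 25
25 = (3,1)_8 → 10
10 = (1,2)_8 → 5
5 = (5)_8 → 25  — 25 already appeared earlier.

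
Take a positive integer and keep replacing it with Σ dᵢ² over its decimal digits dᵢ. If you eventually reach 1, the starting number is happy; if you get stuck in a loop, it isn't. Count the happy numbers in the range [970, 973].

2

970: 970 → 130 → 10 → 1  — happy
971: 971 → 131 → 11 → 2 → 4 → 16 → 37 → 58 → 89 → 145 → 42 → 20 → 4  — not happy
972: 972 → 134 → 26 → 40 → 16 → 37 → 58 → 89 → 145 → 42 → 20 → 4 → 16  — not happy
973: 973 → 139 → 91 → 82 → 68 → 100 → 1  — happy
happy: 970, 973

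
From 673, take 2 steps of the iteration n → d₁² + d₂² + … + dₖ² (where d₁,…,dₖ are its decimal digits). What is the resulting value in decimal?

673 → 94
94 → 97

97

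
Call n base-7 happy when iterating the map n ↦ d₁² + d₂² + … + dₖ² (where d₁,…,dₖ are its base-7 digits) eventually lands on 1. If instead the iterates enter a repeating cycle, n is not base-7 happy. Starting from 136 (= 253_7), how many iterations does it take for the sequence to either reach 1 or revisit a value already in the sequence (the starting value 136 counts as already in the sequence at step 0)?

136 = (2,5,3)_7 → 38
38 = (5,3)_7 → 34
34 = (4,6)_7 → 52
52 = (1,0,3)_7 → 10
10 = (1,3)_7 → 10  — 10 repeats.
That took 5 steps.

5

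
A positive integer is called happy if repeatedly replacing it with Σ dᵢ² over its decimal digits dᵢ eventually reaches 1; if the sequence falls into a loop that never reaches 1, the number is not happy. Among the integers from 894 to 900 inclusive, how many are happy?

894: 894 → 161 → 38 → 73 → 58 → 89 → 145 → 42 → 20 → 4 → 16 → 37 → 58  — not happy
895: 895 → 170 → 50 → 25 → 29 → 85 → 89 → 145 → 42 → 20 → 4 → 16 → 37 → 58 → 89  — not happy
896: 896 → 181 → 66 → 72 → 53 → 34 → 25 → 29 → 85 → 89 → 145 → 42 → 20 → 4 → 16 → 37 → 58 → 89  — not happy
897: 897 → 194 → 98 → 145 → 42 → 20 → 4 → 16 → 37 → 58 → 89 → 145  — not happy
898: 898 → 209 → 85 → 89 → 145 → 42 → 20 → 4 → 16 → 37 → 58 → 89  — not happy
899: 899 → 226 → 44 → 32 → 13 → 10 → 1  — happy
900: 900 → 81 → 65 → 61 → 37 → 58 → 89 → 145 → 42 → 20 → 4 → 16 → 37  — not happy
happy: 899

1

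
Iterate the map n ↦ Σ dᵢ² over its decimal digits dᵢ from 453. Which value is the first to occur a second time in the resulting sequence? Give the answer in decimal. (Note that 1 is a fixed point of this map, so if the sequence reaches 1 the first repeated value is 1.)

453 → 4² + 5² + 3² = 16 + 25 + 9 = 50
50 → 5² + 0² = 25 + 0 = 25
25 → 2² + 5² = 4 + 25 = 29
29 → 2² + 9² = 4 + 81 = 85
85 → 8² + 5² = 64 + 25 = 89
89 → 8² + 9² = 64 + 81 = 145
145 → 1² + 4² + 5² = 1 + 16 + 25 = 42
42 → 4² + 2² = 16 + 4 = 20
20 → 2² + 0² = 4 + 0 = 4
4 → 4² = 16
16 → 1² + 6² = 1 + 36 = 37
37 → 3² + 7² = 9 + 49 = 58
58 → 5² + 8² = 25 + 64 = 89  — 89 already appeared earlier.

89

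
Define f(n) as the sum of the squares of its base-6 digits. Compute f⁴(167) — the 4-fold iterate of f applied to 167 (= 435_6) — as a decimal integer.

167 = (4,3,5)_6 → 4² + 3² + 5² = 16 + 9 + 25 = 50
50 = (1,2,2)_6 → 1² + 2² + 2² = 1 + 4 + 4 = 9
9 = (1,3)_6 → 1² + 3² = 1 + 9 = 10
10 = (1,4)_6 → 1² + 4² = 1 + 16 = 17

17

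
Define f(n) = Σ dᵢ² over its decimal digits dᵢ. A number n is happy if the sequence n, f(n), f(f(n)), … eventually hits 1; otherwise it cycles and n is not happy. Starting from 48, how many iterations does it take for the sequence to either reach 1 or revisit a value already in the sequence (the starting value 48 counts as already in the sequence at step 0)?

48 → 4² + 8² = 80
80 → 8² + 0² = 64
64 → 6² + 4² = 52
52 → 5² + 2² = 29
29 → 2² + 9² = 85
85 → 8² + 5² = 89
89 → 8² + 9² = 145
145 → 1² + 4² + 5² = 42
42 → 4² + 2² = 20
20 → 2² + 0² = 4
4 → 4² = 16
16 → 1² + 6² = 37
37 → 3² + 7² = 58
58 → 5² + 8² = 89  — 89 repeats.
That took 14 steps.

14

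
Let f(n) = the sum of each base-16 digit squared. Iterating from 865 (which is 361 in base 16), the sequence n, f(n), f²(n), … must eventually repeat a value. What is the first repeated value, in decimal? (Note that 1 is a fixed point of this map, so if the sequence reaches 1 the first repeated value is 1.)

865 = (3,6,1)_16 → 3² + 6² + 1² = 46
46 = (2,14)_16 → 2² + 14² = 200
200 = (12,8)_16 → 12² + 8² = 208
208 = (13,0)_16 → 13² + 0² = 169
169 = (10,9)_16 → 10² + 9² = 181
181 = (11,5)_16 → 11² + 5² = 146
146 = (9,2)_16 → 9² + 2² = 85
85 = (5,5)_16 → 5² + 5² = 50
50 = (3,2)_16 → 3² + 2² = 13
13 = (13)_16 → 13² = 169  — 169 already appeared earlier.

169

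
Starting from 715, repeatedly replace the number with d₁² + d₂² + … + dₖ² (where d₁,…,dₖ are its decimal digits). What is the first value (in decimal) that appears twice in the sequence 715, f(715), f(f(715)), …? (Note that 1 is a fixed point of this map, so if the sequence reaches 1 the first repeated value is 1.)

37

715 → 7² + 1² + 5² = 75
75 → 7² + 5² = 74
74 → 7² + 4² = 65
65 → 6² + 5² = 61
61 → 6² + 1² = 37
37 → 3² + 7² = 58
58 → 5² + 8² = 89
89 → 8² + 9² = 145
145 → 1² + 4² + 5² = 42
42 → 4² + 2² = 20
20 → 2² + 0² = 4
4 → 4² = 16
16 → 1² + 6² = 37  — 37 already appeared earlier.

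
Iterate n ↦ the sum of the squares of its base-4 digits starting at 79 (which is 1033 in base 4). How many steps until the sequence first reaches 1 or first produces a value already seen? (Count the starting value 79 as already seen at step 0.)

5

79 = (1,0,3,3)_4 → 19
19 = (1,0,3)_4 → 10
10 = (2,2)_4 → 8
8 = (2,0)_4 → 4
4 = (1,0)_4 → 1  — reached 1.
That took 5 steps.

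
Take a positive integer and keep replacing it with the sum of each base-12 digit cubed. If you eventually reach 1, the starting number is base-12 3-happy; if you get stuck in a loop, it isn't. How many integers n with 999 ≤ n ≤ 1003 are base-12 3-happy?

999: 999 → 1574 → 2339 → 1404 → 1458 → 1217 → 762 → 368 → 736 → 190 → 1028 → 856 → 1520 → 1728 → 1  — base-12 3-happy
1000: 1000 → 1611 → 1366 → 1854 → 1217 → 762 → 368 → 736 → 190 → 1028 → 856 → 1520 → 1728 → 1  — base-12 3-happy
1001: 1001 → 1672 → 1738 → 1001  — not base-12 3-happy
1002: 1002 → 1763 → 1340 → 1268 → 1753 → 10 → 1000 → 1611 → 1366 → 1854 → 1217 → 762 → 368 → 736 → 190 → 1028 → 856 → 1520 → 1728 → 1  — base-12 3-happy
1003: 1003 → 1890 → 219 → 244 → 577 → 65 → 250 → 1513 → 1217 → 762 → 368 → 736 → 190 → 1028 → 856 → 1520 → 1728 → 1  — base-12 3-happy
base-12 3-happy: 999, 1000, 1002, 1003

4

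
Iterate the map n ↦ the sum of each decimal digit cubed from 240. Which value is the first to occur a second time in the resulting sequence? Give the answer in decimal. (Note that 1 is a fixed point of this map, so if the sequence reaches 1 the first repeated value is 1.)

240 → 2³ + 4³ + 0³ = 8 + 64 + 0 = 72
72 → 7³ + 2³ = 343 + 8 = 351
351 → 3³ + 5³ + 1³ = 27 + 125 + 1 = 153
153 → 1³ + 5³ + 3³ = 1 + 125 + 27 = 153  — 153 already appeared earlier.

153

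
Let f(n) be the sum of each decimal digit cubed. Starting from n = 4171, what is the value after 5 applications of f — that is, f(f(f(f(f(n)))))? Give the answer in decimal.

4171 → 4³ + 1³ + 7³ + 1³ = 64 + 1 + 343 + 1 = 409
409 → 4³ + 0³ + 9³ = 64 + 0 + 729 = 793
793 → 7³ + 9³ + 3³ = 343 + 729 + 27 = 1099
1099 → 1³ + 0³ + 9³ + 9³ = 1 + 0 + 729 + 729 = 1459
1459 → 1³ + 4³ + 5³ + 9³ = 1 + 64 + 125 + 729 = 919

919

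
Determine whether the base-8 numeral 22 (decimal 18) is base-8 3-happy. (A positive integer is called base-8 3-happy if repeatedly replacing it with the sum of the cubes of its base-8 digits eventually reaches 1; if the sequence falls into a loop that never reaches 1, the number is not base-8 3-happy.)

18 = (2,2)_8 → 2³ + 2³ = 16
16 = (2,0)_8 → 2³ + 0³ = 8
8 = (1,0)_8 → 1³ + 0³ = 1  — reached 1.

base-8 3-happy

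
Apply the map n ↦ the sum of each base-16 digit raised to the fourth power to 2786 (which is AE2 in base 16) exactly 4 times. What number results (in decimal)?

2786 = (10,14,2)_16 → 10⁴ + 14⁴ + 2⁴ = 10000 + 38416 + 16 = 48432
48432 = (11,13,3,0)_16 → 11⁴ + 13⁴ + 3⁴ + 0⁴ = 14641 + 28561 + 81 + 0 = 43283
43283 = (10,9,1,3)_16 → 10⁴ + 9⁴ + 1⁴ + 3⁴ = 10000 + 6561 + 1 + 81 = 16643
16643 = (4,1,0,3)_16 → 4⁴ + 1⁴ + 0⁴ + 3⁴ = 256 + 1 + 0 + 81 = 338

338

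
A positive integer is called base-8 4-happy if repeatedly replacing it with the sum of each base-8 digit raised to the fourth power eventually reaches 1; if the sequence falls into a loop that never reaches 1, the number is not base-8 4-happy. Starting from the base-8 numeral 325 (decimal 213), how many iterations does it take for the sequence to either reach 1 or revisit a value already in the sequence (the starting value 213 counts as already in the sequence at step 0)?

8

213 = (3,2,5)_8 → 3⁴ + 2⁴ + 5⁴ = 722
722 = (1,3,2,2)_8 → 1⁴ + 3⁴ + 2⁴ + 2⁴ = 114
114 = (1,6,2)_8 → 1⁴ + 6⁴ + 2⁴ = 1313
1313 = (2,4,4,1)_8 → 2⁴ + 4⁴ + 4⁴ + 1⁴ = 529
529 = (1,0,2,1)_8 → 1⁴ + 0⁴ + 2⁴ + 1⁴ = 18
18 = (2,2)_8 → 2⁴ + 2⁴ = 32
32 = (4,0)_8 → 4⁴ + 0⁴ = 256
256 = (4,0,0)_8 → 4⁴ + 0⁴ + 0⁴ = 256  — 256 repeats.
That took 8 steps.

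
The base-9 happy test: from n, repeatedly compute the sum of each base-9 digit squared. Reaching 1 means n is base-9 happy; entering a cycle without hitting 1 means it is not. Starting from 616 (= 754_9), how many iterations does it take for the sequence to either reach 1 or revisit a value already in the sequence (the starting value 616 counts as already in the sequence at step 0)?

616 = (7,5,4)_9 → 7² + 5² + 4² = 49 + 25 + 16 = 90
90 = (1,1,0)_9 → 1² + 1² + 0² = 1 + 1 + 0 = 2
2 = (2)_9 → 2² = 4
4 = (4)_9 → 4² = 16
16 = (1,7)_9 → 1² + 7² = 1 + 49 = 50
50 = (5,5)_9 → 5² + 5² = 25 + 25 = 50  — 50 repeats.
That took 6 steps.

6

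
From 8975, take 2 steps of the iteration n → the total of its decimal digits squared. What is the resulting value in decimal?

8975 → 8² + 9² + 7² + 5² = 219
219 → 2² + 1² + 9² = 86

86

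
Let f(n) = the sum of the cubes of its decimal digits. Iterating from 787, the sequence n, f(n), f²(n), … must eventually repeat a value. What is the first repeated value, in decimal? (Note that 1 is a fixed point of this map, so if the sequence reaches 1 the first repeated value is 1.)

1

787 → 7³ + 8³ + 7³ = 343 + 512 + 343 = 1198
1198 → 1³ + 1³ + 9³ + 8³ = 1 + 1 + 729 + 512 = 1243
1243 → 1³ + 2³ + 4³ + 3³ = 1 + 8 + 64 + 27 = 100
100 → 1³ + 0³ + 0³ = 1 + 0 + 0 = 1  — reached the fixed point 1.
1 → 1, so 1 is the first repeated value.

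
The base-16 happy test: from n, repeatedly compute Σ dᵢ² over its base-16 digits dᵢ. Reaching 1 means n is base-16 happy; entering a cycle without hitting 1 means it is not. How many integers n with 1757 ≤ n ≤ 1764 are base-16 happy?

1757: 1757 → 374 → 86 → 61 → 178 → 125 → 218 → 269 → 170 → 200 → 208 → 169 → 181 → 146 → 85 → 50 → 13 → 169  (repeats 169)
1758: 1758 → 401 → 83 → 34 → 8 → 64 → 16 → 1  (reaches 1)
1759: 1759 → 430 → 297 → 86 → 61 → 178 → 125 → 218 → 269 → 170 → 200 → 208 → 169 → 181 → 146 → 85 → 50 → 13 → 169  (repeats 169)
1760: 1760 → 232 → 260 → 17 → 2 → 4 → 16 → 1  (reaches 1)
1761: 1761 → 233 → 277 → 27 → 122 → 149 → 106 → 136 → 128 → 64 → 16 → 1  (reaches 1)
1762: 1762 → 236 → 340 → 42 → 104 → 100 → 52 → 25 → 82 → 29 → 170 → 200 → 208 → 169 → 181 → 146 → 85 → 50 → 13 → 169  (repeats 169)
1763: 1763 → 241 → 226 → 200 → 208 → 169 → 181 → 146 → 85 → 50 → 13 → 169  (repeats 169)
1764: 1764 → 248 → 289 → 6 → 36 → 20 → 17 → 2 → 4 → 16 → 1  (reaches 1)
base-16 happy: 1758, 1760, 1761, 1764

4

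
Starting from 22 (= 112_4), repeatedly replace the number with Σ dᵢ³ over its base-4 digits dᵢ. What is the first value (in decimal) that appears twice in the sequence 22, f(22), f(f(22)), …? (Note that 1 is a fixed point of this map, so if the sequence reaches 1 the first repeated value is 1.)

22 = (1,1,2)_4 → 1³ + 1³ + 2³ = 10
10 = (2,2)_4 → 2³ + 2³ = 16
16 = (1,0,0)_4 → 1³ + 0³ + 0³ = 1  — reached the fixed point 1.
1 → 1, so 1 is the first repeated value.

1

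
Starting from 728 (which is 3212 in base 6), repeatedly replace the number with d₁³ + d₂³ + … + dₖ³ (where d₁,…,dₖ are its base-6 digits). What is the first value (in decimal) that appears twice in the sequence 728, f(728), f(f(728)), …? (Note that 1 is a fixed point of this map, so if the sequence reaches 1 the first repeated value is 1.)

728 = (3,2,1,2)_6 → 3³ + 2³ + 1³ + 2³ = 27 + 8 + 1 + 8 = 44
44 = (1,1,2)_6 → 1³ + 1³ + 2³ = 1 + 1 + 8 = 10
10 = (1,4)_6 → 1³ + 4³ = 1 + 64 = 65
65 = (1,4,5)_6 → 1³ + 4³ + 5³ = 1 + 64 + 125 = 190
190 = (5,1,4)_6 → 5³ + 1³ + 4³ = 125 + 1 + 64 = 190  — 190 already appeared earlier.

190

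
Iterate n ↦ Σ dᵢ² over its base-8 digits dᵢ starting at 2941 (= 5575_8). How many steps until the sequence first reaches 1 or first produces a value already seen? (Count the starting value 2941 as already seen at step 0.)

6

2941 = (5,5,7,5)_8 → 124
124 = (1,7,4)_8 → 66
66 = (1,0,2)_8 → 5
5 = (5)_8 → 25
25 = (3,1)_8 → 10
10 = (1,2)_8 → 5  — 5 repeats.
That took 6 steps.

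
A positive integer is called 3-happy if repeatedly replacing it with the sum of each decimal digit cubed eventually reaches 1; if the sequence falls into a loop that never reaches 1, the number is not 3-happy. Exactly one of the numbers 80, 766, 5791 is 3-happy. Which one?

5791

80: 80 → 512 → 134 → 92 → 737 → 713 → 371 → 371  — repeats 371 (not 3-happy)
766: 766 → 775 → 811 → 514 → 190 → 730 → 370 → 370  — repeats 370 (not 3-happy)
5791: 5791 → 1198 → 1243 → 100 → 1  — reaches 1 (3-happy)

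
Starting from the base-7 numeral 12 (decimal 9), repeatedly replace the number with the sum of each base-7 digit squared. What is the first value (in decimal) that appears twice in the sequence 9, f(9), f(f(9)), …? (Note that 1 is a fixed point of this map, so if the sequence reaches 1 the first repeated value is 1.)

9 = (1,2)_7 → 1² + 2² = 1 + 4 = 5
5 = (5)_7 → 5² = 25
25 = (3,4)_7 → 3² + 4² = 9 + 16 = 25  — 25 already appeared earlier.

25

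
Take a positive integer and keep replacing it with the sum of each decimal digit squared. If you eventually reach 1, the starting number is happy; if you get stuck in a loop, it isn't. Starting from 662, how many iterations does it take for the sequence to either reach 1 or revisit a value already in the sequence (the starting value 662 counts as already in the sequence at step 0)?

662 → 6² + 6² + 2² = 36 + 36 + 4 = 76
76 → 7² + 6² = 49 + 36 = 85
85 → 8² + 5² = 64 + 25 = 89
89 → 8² + 9² = 64 + 81 = 145
145 → 1² + 4² + 5² = 1 + 16 + 25 = 42
42 → 4² + 2² = 16 + 4 = 20
20 → 2² + 0² = 4 + 0 = 4
4 → 4² = 16
16 → 1² + 6² = 1 + 36 = 37
37 → 3² + 7² = 9 + 49 = 58
58 → 5² + 8² = 25 + 64 = 89  — 89 repeats.
That took 11 steps.

11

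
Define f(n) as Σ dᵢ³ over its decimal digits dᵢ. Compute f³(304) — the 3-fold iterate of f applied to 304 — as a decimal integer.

370

304 → 3³ + 0³ + 4³ = 91
91 → 9³ + 1³ = 730
730 → 7³ + 3³ + 0³ = 370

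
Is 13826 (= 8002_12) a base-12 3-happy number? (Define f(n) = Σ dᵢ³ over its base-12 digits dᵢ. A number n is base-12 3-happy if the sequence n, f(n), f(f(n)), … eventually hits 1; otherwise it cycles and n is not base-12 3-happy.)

base-12 3-happy

13826 = (8,0,0,2)_12 → 8³ + 0³ + 0³ + 2³ = 520
520 = (3,7,4)_12 → 3³ + 7³ + 4³ = 434
434 = (3,0,2)_12 → 3³ + 0³ + 2³ = 35
35 = (2,11)_12 → 2³ + 11³ = 1339
1339 = (9,3,7)_12 → 9³ + 3³ + 7³ = 1099
1099 = (7,7,7)_12 → 7³ + 7³ + 7³ = 1029
1029 = (7,1,9)_12 → 7³ + 1³ + 9³ = 1073
1073 = (7,5,5)_12 → 7³ + 5³ + 5³ = 593
593 = (4,1,5)_12 → 4³ + 1³ + 5³ = 190
190 = (1,3,10)_12 → 1³ + 3³ + 10³ = 1028
1028 = (7,1,8)_12 → 7³ + 1³ + 8³ = 856
856 = (5,11,4)_12 → 5³ + 11³ + 4³ = 1520
1520 = (10,6,8)_12 → 10³ + 6³ + 8³ = 1728
1728 = (1,0,0,0)_12 → 1³ + 0³ + 0³ + 0³ = 1  — reached 1.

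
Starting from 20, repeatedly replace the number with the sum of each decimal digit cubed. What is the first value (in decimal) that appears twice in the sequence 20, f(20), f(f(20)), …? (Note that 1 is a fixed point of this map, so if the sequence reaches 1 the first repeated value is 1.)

371

20 → 2³ + 0³ = 8
8 → 8³ = 512
512 → 5³ + 1³ + 2³ = 134
134 → 1³ + 3³ + 4³ = 92
92 → 9³ + 2³ = 737
737 → 7³ + 3³ + 7³ = 713
713 → 7³ + 1³ + 3³ = 371
371 → 3³ + 7³ + 1³ = 371  — 371 already appeared earlier.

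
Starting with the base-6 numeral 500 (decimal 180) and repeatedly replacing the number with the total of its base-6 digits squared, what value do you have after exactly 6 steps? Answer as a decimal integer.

180 = (5,0,0)_6 → 5² + 0² + 0² = 25
25 = (4,1)_6 → 4² + 1² = 17
17 = (2,5)_6 → 2² + 5² = 29
29 = (4,5)_6 → 4² + 5² = 41
41 = (1,0,5)_6 → 1² + 0² + 5² = 26
26 = (4,2)_6 → 4² + 2² = 20

20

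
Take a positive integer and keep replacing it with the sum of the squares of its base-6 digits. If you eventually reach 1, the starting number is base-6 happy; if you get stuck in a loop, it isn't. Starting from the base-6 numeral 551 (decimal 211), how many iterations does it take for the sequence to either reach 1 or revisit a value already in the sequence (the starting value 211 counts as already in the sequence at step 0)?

12

211 = (5,5,1)_6 → 5² + 5² + 1² = 51
51 = (1,2,3)_6 → 1² + 2² + 3² = 14
14 = (2,2)_6 → 2² + 2² = 8
8 = (1,2)_6 → 1² + 2² = 5
5 = (5)_6 → 5² = 25
25 = (4,1)_6 → 4² + 1² = 17
17 = (2,5)_6 → 2² + 5² = 29
29 = (4,5)_6 → 4² + 5² = 41
41 = (1,0,5)_6 → 1² + 0² + 5² = 26
26 = (4,2)_6 → 4² + 2² = 20
20 = (3,2)_6 → 3² + 2² = 13
13 = (2,1)_6 → 2² + 1² = 5  — 5 repeats.
That took 12 steps.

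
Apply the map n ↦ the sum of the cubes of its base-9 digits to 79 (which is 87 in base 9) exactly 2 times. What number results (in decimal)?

79 = (8,7)_9 → 8³ + 7³ = 855
855 = (1,1,5,0)_9 → 1³ + 1³ + 5³ + 0³ = 127

127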